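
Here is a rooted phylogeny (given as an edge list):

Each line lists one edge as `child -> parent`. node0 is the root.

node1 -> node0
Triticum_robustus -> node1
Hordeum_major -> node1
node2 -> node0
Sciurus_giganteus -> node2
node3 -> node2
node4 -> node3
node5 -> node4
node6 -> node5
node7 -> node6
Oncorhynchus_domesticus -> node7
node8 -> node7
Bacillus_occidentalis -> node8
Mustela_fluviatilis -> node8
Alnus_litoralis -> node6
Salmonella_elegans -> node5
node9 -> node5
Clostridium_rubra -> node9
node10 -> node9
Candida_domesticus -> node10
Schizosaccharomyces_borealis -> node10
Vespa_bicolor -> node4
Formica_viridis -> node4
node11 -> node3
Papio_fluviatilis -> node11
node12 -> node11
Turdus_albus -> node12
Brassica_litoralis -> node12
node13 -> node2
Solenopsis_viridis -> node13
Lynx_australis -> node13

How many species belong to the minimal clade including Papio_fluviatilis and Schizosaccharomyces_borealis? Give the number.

The MRCA of Papio_fluviatilis and Schizosaccharomyces_borealis is the node subtending (((((Oncorhynchus_domesticus,(Bacillus_occidentalis,Mustela_fluviatilis)),Alnus_litoralis),Salmonella_elegans,(Clostridium_rubra,(Candida_domesticus,Schizosaccharomyces_borealis))),Vespa_bicolor,Formica_viridis),(Papio_fluviatilis,(Turdus_albus,Brassica_litoralis))).
That clade contains 13 terminal taxa: Alnus_litoralis, Bacillus_occidentalis, Brassica_litoralis, Candida_domesticus, Clostridium_rubra, Formica_viridis, Mustela_fluviatilis, Oncorhynchus_domesticus, Papio_fluviatilis, Salmonella_elegans, Schizosaccharomyces_borealis, Turdus_albus, Vespa_bicolor.

13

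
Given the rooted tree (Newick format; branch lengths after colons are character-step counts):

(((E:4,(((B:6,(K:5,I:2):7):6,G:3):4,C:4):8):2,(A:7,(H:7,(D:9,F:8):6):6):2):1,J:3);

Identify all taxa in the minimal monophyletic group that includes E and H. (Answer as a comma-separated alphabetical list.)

Tracing E: it sits inside (E,(((B,(K,I)),G),C)).
Tracing H: it sits inside (H,(D,F)).
The smallest clade enclosing both is ((E,(((B,(K,I)),G),C)),(A,(H,(D,F)))); the answer is its 10 terminal taxa in alphabetical order.

A, B, C, D, E, F, G, H, I, K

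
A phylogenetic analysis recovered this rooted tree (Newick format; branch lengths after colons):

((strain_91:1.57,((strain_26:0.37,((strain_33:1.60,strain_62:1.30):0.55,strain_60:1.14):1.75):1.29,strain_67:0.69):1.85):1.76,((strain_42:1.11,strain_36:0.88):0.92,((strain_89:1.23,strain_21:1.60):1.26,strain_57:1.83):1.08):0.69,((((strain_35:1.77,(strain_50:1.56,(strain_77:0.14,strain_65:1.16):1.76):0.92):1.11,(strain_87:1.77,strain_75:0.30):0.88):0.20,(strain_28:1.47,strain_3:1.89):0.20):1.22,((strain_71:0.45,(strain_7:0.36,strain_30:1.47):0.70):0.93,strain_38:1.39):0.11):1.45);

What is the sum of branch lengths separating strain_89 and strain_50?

The path runs strain_89 → … → MRCA → … → strain_50; the MRCA is the root of the tree.
Branch lengths along that path: 1.23 + 1.26 + 1.08 + 0.69 + 1.45 + 1.22 + 0.20 + 1.11 + 0.92 + 1.56 = 10.72.

10.72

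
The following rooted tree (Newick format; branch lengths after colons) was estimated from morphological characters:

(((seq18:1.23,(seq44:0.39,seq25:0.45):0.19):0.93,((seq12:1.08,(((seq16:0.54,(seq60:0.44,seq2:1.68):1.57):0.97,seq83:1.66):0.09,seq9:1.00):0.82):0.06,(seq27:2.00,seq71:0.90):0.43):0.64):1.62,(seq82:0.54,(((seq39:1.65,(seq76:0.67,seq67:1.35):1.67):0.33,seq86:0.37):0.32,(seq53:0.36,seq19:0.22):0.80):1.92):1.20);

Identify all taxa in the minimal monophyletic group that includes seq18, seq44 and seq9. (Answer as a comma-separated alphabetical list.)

Tracing seq18: it sits inside (seq18,(seq44,seq25)).
Tracing seq44: it sits inside (seq44,seq25).
Tracing seq9: it sits inside (((seq16,(seq60,seq2)),seq83),seq9).
The smallest clade enclosing all 3 is ((seq18,(seq44,seq25)),((seq12,(((seq16,(seq60,seq2)),seq83),seq9)),(seq27,seq71))); the answer is its 11 terminal taxa in alphabetical order.

seq12, seq16, seq18, seq2, seq25, seq27, seq44, seq60, seq71, seq83, seq9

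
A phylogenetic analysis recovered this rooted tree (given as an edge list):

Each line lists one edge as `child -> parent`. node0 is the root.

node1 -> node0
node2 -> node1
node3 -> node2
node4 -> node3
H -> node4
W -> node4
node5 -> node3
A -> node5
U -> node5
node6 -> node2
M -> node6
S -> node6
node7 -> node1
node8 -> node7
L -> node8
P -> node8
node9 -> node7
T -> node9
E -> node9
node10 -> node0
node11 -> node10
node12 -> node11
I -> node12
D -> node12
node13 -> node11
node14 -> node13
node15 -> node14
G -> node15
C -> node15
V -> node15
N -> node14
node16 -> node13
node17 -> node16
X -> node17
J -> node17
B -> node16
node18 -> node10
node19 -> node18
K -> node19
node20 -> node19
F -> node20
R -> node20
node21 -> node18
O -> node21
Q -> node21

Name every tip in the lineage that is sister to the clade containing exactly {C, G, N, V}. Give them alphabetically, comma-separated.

B, J, X

The clade containing exactly {C, G, N, V} attaches to the tree at the node subtending (((G,C,V),N),((X,J),B)).
The other lineage descending from that same node — the sister group — is ((X,J),B); its 3 tips in alphabetical order are the answer.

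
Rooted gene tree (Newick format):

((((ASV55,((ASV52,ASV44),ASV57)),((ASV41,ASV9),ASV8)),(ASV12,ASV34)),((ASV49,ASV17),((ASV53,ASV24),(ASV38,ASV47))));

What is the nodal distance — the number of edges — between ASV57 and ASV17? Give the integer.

8

The MRCA of ASV57 and ASV17 is the root of the tree.
From ASV57 up to that node: 5 branches. From ASV17 up to the same node: 3 branches. Total: 5 + 3 = 8.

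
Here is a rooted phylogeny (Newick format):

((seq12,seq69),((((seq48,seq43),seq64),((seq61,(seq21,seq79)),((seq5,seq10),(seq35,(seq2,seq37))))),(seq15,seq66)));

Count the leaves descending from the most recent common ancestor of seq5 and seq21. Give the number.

The MRCA of seq5 and seq21 is the node subtending ((seq61,(seq21,seq79)),((seq5,seq10),(seq35,(seq2,seq37)))).
That clade contains 8 terminal taxa: seq10, seq2, seq21, seq35, seq37, seq5, seq61, seq79.

8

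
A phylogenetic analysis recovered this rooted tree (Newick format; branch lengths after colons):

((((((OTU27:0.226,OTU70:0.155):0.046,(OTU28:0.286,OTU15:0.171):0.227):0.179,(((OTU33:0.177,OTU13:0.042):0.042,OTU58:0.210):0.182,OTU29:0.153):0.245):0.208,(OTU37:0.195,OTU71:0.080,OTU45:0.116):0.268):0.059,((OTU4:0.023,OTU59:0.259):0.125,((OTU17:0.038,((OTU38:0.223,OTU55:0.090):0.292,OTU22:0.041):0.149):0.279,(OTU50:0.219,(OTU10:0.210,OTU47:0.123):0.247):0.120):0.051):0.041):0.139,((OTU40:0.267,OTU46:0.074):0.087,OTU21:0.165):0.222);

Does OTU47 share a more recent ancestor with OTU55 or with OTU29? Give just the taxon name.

OTU55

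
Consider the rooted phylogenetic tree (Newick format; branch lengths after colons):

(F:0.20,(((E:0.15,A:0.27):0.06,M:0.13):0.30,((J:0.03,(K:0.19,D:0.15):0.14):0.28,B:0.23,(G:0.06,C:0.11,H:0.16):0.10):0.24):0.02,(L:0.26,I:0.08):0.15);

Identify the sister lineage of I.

L

I attaches to the tree at the node subtending (L,I).
The other lineage descending from that same node — the sister group — is the single tip L.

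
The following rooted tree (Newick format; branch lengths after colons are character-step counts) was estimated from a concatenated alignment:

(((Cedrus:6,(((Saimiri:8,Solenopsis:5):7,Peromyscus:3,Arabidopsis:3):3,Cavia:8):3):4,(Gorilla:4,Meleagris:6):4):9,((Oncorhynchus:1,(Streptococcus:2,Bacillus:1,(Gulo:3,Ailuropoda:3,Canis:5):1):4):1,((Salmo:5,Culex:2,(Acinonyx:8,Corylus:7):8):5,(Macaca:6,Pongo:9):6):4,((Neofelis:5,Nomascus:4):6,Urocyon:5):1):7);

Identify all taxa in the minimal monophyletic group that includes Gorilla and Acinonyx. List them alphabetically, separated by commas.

Tracing Gorilla: it sits inside (Gorilla,Meleagris).
Tracing Acinonyx: it sits inside (Acinonyx,Corylus).
The smallest clade enclosing both is the whole tree (their MRCA is the root), so the answer is all 23 tips in alphabetical order.

Acinonyx, Ailuropoda, Arabidopsis, Bacillus, Canis, Cavia, Cedrus, Corylus, Culex, Gorilla, Gulo, Macaca, Meleagris, Neofelis, Nomascus, Oncorhynchus, Peromyscus, Pongo, Saimiri, Salmo, Solenopsis, Streptococcus, Urocyon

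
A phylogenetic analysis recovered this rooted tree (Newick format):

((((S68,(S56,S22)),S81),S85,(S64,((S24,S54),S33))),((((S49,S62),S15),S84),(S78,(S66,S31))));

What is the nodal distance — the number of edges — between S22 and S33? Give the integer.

7

The MRCA of S22 and S33 is the node subtending (((S68,(S56,S22)),S81),S85,(S64,((S24,S54),S33))).
From S22 up to that node: 4 branches. From S33 up to the same node: 3 branches. Total: 4 + 3 = 7.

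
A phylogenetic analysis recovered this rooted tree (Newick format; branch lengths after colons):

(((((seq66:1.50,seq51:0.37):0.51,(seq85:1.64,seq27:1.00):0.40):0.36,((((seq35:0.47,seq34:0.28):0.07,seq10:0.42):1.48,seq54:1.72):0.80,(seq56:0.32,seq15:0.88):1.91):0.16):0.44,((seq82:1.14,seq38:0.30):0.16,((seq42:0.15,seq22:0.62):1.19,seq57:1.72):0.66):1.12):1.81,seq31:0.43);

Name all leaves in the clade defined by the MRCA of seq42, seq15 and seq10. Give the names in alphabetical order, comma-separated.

seq10, seq15, seq22, seq27, seq34, seq35, seq38, seq42, seq51, seq54, seq56, seq57, seq66, seq82, seq85

Tracing seq42: it sits inside (seq42,seq22).
Tracing seq15: it sits inside (seq56,seq15).
Tracing seq10: it sits inside ((seq35,seq34),seq10).
The smallest clade enclosing all 3 is ((((seq66,seq51),(seq85,seq27)),((((seq35,seq34),seq10),seq54),(seq56,seq15))),((seq82,seq38),((seq42,seq22),seq57))); the answer is its 15 terminal taxa in alphabetical order.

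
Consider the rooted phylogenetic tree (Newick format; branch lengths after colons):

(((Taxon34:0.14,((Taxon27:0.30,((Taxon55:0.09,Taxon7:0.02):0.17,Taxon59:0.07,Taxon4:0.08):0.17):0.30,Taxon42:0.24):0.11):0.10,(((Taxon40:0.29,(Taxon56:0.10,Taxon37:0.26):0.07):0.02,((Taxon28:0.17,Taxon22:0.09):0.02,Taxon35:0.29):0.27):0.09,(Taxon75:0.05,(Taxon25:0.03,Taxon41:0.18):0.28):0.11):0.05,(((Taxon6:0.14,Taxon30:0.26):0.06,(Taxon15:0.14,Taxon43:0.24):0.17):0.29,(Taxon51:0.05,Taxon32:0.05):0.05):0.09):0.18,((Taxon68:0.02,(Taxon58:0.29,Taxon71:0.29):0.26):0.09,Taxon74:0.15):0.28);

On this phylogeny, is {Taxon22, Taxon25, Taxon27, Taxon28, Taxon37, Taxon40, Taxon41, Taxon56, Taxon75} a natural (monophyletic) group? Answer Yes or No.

No

The MRCA of the listed taxa subtends ((Taxon34,((Taxon27,((Taxon55,Taxon7),Taxon59,Taxon4)),Taxon42)),(((Taxon40,(Taxon56,Taxon37)),((Taxon28,Taxon22),Taxon35)),(Taxon75,(Taxon25,Taxon41))),(((Taxon6,Taxon30),(Taxon15,Taxon43)),(Taxon51,Taxon32))).
That clade also contains Taxon15, Taxon30, Taxon32, Taxon34, Taxon35, Taxon4, Taxon42, Taxon43, Taxon51, Taxon55, Taxon59, Taxon6, Taxon7, which are not in the proposed group, so the group is not monophyletic.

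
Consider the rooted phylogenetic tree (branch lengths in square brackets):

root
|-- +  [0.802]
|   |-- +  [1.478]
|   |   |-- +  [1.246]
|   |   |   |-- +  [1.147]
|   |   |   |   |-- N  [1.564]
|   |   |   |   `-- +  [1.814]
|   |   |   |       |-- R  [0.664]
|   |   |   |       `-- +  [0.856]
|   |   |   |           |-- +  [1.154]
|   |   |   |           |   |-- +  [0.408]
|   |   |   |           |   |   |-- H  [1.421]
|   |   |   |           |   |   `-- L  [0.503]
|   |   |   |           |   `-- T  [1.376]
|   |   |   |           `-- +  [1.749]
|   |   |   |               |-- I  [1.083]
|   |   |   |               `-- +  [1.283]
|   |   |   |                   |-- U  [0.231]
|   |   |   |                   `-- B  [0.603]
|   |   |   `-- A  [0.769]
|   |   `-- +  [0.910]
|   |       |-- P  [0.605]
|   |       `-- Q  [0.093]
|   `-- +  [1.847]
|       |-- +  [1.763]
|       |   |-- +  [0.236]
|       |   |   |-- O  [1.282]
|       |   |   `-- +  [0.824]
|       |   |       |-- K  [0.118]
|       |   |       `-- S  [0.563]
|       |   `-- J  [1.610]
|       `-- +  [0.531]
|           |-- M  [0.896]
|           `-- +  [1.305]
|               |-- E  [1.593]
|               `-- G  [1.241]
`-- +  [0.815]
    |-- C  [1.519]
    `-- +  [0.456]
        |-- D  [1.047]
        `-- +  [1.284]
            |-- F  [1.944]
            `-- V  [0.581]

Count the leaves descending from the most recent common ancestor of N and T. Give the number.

The MRCA of N and T is the node subtending (N,(R,(((H,L),T),(I,(U,B))))).
That clade contains 8 terminal taxa: B, H, I, L, N, R, T, U.

8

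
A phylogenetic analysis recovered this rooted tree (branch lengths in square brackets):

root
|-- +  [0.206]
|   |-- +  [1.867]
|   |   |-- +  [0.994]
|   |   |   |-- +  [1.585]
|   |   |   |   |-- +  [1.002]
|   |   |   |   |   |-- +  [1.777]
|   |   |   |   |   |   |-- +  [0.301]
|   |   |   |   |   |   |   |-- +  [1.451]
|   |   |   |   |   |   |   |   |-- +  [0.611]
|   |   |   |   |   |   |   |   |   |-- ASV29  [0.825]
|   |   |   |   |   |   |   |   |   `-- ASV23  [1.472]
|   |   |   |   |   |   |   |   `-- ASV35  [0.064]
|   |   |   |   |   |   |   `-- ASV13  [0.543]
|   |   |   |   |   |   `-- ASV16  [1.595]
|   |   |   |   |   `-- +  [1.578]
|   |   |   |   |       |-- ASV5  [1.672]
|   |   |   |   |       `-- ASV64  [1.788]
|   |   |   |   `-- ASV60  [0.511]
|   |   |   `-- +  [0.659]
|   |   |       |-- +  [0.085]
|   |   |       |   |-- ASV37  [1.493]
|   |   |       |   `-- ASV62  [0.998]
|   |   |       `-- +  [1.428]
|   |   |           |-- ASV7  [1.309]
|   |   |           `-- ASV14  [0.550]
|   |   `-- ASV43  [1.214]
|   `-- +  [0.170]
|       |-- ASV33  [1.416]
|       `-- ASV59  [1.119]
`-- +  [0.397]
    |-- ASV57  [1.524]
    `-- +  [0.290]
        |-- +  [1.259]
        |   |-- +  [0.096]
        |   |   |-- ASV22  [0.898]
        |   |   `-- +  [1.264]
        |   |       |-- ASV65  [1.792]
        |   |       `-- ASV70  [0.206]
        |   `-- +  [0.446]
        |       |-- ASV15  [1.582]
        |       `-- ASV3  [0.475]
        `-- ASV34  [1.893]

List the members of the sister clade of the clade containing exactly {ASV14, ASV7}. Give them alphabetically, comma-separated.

The clade containing exactly {ASV14, ASV7} attaches to the tree at the node subtending ((ASV37,ASV62),(ASV7,ASV14)).
The other lineage descending from that same node — the sister group — is (ASV37,ASV62); its 2 tips in alphabetical order are the answer.

ASV37, ASV62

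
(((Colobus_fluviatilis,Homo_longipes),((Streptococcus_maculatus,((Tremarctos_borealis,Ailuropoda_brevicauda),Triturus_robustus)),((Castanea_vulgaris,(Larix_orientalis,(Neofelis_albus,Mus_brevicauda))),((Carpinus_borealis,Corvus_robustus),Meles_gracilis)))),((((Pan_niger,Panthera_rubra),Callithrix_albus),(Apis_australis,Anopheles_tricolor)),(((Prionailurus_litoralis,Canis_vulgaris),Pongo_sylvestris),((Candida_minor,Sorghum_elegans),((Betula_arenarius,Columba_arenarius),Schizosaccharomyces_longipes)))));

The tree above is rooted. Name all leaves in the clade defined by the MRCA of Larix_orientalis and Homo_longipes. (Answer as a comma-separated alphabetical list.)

Ailuropoda_brevicauda, Carpinus_borealis, Castanea_vulgaris, Colobus_fluviatilis, Corvus_robustus, Homo_longipes, Larix_orientalis, Meles_gracilis, Mus_brevicauda, Neofelis_albus, Streptococcus_maculatus, Tremarctos_borealis, Triturus_robustus

Tracing Larix_orientalis: it sits inside (Larix_orientalis,(Neofelis_albus,Mus_brevicauda)).
Tracing Homo_longipes: it sits inside (Colobus_fluviatilis,Homo_longipes).
The smallest clade enclosing both is ((Colobus_fluviatilis,Homo_longipes),((Streptococcus_maculatus,((Tremarctos_borealis,Ailuropoda_brevicauda),Triturus_robustus)),((Castanea_vulgaris,(Larix_orientalis,(Neofelis_albus,Mus_brevicauda))),((Carpinus_borealis,Corvus_robustus),Meles_gracilis)))); the answer is its 13 terminal taxa in alphabetical order.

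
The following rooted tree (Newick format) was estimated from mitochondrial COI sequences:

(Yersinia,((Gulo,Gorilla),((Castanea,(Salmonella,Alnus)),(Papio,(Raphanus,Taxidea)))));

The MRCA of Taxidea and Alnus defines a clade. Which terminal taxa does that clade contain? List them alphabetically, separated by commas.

Alnus, Castanea, Papio, Raphanus, Salmonella, Taxidea

Tracing Taxidea: it sits inside (Raphanus,Taxidea).
Tracing Alnus: it sits inside (Salmonella,Alnus).
The smallest clade enclosing both is ((Castanea,(Salmonella,Alnus)),(Papio,(Raphanus,Taxidea))); the answer is its 6 terminal taxa in alphabetical order.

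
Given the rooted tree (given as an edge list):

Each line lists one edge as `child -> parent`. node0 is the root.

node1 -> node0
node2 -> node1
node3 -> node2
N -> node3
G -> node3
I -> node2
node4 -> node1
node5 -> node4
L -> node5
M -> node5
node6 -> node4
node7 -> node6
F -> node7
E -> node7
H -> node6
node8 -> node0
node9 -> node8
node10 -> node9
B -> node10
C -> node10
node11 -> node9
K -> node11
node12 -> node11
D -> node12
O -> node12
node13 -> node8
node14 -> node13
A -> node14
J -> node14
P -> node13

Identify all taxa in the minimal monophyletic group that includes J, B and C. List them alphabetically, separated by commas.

A, B, C, D, J, K, O, P

Tracing J: it sits inside (A,J).
Tracing B: it sits inside (B,C).
Tracing C: it sits inside (B,C).
The smallest clade enclosing all 3 is (((B,C),(K,(D,O))),((A,J),P)); the answer is its 8 terminal taxa in alphabetical order.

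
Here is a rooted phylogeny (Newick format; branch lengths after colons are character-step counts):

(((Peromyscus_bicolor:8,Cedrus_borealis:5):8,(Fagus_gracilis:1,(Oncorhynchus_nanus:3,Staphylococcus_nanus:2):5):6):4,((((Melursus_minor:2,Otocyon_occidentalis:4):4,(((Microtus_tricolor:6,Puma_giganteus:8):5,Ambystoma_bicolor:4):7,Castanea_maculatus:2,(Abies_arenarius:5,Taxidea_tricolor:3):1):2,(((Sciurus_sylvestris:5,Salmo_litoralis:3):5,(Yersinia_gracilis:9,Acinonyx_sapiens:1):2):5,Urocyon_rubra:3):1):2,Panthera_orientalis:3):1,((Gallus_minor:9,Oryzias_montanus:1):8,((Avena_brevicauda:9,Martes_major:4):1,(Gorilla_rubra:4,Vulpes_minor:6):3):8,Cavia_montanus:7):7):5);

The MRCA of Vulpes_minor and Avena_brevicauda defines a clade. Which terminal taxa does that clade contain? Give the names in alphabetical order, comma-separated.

Avena_brevicauda, Gorilla_rubra, Martes_major, Vulpes_minor

Tracing Vulpes_minor: it sits inside (Gorilla_rubra,Vulpes_minor).
Tracing Avena_brevicauda: it sits inside (Avena_brevicauda,Martes_major).
The smallest clade enclosing both is ((Avena_brevicauda,Martes_major),(Gorilla_rubra,Vulpes_minor)); the answer is its 4 terminal taxa in alphabetical order.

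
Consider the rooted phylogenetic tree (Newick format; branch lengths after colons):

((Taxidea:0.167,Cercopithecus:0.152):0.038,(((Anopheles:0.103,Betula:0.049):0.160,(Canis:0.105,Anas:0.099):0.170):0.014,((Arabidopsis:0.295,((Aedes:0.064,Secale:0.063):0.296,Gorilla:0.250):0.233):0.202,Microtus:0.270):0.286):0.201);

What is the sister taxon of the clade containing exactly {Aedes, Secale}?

Gorilla

The clade containing exactly {Aedes, Secale} attaches to the tree at the node subtending ((Aedes,Secale),Gorilla).
The other lineage descending from that same node — the sister group — is the single tip Gorilla.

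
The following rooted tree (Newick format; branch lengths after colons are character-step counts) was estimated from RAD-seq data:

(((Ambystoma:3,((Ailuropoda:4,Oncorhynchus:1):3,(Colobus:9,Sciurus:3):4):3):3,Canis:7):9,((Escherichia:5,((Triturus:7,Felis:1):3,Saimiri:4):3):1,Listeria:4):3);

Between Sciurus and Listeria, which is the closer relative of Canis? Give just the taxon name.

The MRCA of Canis and Sciurus subtends ((Ambystoma,((Ailuropoda,Oncorhynchus),(Colobus,Sciurus))),Canis) (6 taxa).
The MRCA of Canis and Listeria is the root, subtending the entire tree (11 taxa).
The first is nested inside the second, so Canis shares a more recent common ancestor with Sciurus.

Sciurus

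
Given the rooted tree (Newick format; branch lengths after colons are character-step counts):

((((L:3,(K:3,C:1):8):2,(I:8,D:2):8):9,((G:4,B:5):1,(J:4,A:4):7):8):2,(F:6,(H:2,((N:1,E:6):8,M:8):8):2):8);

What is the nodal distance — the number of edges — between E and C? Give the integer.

10

The MRCA of E and C is the root of the tree.
From E up to that node: 5 branches. From C up to the same node: 5 branches. Total: 5 + 5 = 10.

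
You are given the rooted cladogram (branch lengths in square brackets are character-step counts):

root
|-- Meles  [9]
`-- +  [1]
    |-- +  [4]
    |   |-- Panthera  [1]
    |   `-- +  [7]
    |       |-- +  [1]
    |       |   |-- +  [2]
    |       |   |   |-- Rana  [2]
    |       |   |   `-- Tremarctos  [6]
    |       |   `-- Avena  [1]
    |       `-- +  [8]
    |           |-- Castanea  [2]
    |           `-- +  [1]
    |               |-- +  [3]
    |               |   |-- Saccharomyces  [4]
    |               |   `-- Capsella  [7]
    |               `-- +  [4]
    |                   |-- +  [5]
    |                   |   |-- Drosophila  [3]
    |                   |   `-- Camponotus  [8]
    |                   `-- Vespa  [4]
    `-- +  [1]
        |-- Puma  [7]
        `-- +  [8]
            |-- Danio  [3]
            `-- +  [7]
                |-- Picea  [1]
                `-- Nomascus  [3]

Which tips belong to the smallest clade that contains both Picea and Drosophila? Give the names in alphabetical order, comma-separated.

Tracing Picea: it sits inside (Picea,Nomascus).
Tracing Drosophila: it sits inside (Drosophila,Camponotus).
The smallest clade enclosing both is ((Panthera,(((Rana,Tremarctos),Avena),(Castanea,((Saccharomyces,Capsella),((Drosophila,Camponotus),Vespa))))),(Puma,(Danio,(Picea,Nomascus)))); the answer is its 14 terminal taxa in alphabetical order.

Avena, Camponotus, Capsella, Castanea, Danio, Drosophila, Nomascus, Panthera, Picea, Puma, Rana, Saccharomyces, Tremarctos, Vespa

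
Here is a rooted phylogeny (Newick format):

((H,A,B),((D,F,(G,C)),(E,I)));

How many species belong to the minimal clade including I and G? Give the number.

6

The MRCA of I and G is the node subtending ((D,F,(G,C)),(E,I)).
That clade contains 6 terminal taxa: C, D, E, F, G, I.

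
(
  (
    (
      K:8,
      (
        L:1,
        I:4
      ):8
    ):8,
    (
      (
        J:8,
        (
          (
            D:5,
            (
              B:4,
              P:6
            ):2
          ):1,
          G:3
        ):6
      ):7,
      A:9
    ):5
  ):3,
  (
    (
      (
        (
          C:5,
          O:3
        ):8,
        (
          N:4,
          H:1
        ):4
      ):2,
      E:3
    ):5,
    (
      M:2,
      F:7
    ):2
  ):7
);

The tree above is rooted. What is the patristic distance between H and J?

42

The path runs H → … → MRCA → … → J; the MRCA is the root of the tree.
Branch lengths along that path: 1 + 4 + 2 + 5 + 7 + 3 + 5 + 7 + 8 = 42.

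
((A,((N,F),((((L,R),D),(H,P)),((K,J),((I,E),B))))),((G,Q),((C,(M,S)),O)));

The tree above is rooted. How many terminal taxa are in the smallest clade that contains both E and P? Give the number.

10

The MRCA of E and P is the node subtending ((((L,R),D),(H,P)),((K,J),((I,E),B))).
That clade contains 10 terminal taxa: B, D, E, H, I, J, K, L, P, R.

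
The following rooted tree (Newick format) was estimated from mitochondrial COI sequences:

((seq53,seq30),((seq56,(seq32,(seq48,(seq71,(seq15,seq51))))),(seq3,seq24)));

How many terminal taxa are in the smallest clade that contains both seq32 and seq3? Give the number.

8

The MRCA of seq32 and seq3 is the node subtending ((seq56,(seq32,(seq48,(seq71,(seq15,seq51))))),(seq3,seq24)).
That clade contains 8 terminal taxa: seq15, seq24, seq3, seq32, seq48, seq51, seq56, seq71.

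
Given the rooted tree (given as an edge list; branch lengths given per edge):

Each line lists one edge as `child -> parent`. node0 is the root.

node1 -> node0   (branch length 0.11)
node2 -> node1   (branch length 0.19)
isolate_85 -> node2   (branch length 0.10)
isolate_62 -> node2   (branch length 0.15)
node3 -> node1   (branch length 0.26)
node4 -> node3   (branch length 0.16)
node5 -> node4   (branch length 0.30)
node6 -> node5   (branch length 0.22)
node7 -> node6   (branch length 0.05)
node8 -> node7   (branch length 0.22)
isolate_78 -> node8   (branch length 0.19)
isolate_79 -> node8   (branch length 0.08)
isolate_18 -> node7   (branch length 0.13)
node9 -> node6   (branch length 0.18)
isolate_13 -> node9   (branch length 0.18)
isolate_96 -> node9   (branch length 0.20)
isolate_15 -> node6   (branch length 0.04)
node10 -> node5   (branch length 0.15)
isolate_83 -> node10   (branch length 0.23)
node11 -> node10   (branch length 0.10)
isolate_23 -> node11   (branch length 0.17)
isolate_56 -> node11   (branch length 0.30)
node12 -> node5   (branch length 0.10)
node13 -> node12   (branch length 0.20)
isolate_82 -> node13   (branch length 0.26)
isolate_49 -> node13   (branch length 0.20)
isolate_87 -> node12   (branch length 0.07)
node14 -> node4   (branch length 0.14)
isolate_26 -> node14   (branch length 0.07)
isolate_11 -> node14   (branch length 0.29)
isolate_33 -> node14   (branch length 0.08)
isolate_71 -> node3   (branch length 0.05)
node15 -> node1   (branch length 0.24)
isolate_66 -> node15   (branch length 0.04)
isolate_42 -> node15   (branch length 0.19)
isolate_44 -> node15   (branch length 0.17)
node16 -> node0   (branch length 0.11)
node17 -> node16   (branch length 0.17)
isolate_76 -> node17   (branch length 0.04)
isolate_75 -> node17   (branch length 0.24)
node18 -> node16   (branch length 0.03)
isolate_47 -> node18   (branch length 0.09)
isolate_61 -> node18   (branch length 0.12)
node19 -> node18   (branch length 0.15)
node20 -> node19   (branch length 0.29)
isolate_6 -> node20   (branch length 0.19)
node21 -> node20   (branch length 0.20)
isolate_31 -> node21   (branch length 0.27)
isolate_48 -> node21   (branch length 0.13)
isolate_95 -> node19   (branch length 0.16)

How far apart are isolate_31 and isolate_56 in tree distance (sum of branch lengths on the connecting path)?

The path runs isolate_31 → … → MRCA → … → isolate_56; the MRCA is the root of the tree.
Branch lengths along that path: 0.27 + 0.20 + 0.29 + 0.15 + 0.03 + 0.11 + 0.11 + 0.26 + 0.16 + 0.30 + 0.15 + 0.10 + 0.30 = 2.43.

2.43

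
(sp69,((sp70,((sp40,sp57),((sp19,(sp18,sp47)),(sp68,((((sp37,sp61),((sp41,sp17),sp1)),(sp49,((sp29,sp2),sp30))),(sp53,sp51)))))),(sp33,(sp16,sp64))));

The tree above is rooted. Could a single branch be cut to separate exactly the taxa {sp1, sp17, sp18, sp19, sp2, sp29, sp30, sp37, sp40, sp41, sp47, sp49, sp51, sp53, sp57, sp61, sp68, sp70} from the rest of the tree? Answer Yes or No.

The most recent common ancestor of these taxa subtends (sp70,((sp40,sp57),((sp19,(sp18,sp47)),(sp68,((((sp37,sp61),((sp41,sp17),sp1)),(sp49,((sp29,sp2),sp30))),(sp53,sp51)))))).
That clade has exactly 18 tips — every listed taxon and nothing else — so the group is monophyletic.

Yes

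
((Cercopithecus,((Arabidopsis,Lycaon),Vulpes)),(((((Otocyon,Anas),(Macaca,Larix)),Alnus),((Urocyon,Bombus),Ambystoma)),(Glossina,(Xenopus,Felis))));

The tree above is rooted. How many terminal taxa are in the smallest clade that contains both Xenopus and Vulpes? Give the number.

The MRCA of Xenopus and Vulpes is the root, so the clade is the entire tree.
That clade contains 15 terminal taxa: Alnus, Ambystoma, Anas, Arabidopsis, Bombus, Cercopithecus, Felis, Glossina, Larix, Lycaon, Macaca, Otocyon, Urocyon, Vulpes, Xenopus.

15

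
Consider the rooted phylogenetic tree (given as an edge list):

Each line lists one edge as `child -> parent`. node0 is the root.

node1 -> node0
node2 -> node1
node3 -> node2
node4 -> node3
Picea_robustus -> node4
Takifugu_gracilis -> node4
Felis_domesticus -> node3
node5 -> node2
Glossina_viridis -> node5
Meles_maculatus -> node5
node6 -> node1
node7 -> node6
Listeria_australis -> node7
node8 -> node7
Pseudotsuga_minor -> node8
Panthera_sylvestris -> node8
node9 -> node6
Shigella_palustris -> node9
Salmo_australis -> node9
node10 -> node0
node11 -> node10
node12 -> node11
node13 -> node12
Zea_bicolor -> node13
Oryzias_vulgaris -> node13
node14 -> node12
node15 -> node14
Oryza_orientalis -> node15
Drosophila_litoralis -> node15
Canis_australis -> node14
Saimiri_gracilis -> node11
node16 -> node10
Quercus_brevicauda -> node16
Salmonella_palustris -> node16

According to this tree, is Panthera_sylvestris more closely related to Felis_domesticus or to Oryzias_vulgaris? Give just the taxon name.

The MRCA of Panthera_sylvestris and Felis_domesticus subtends ((((Picea_robustus,Takifugu_gracilis),Felis_domesticus),(Glossina_viridis,Meles_maculatus)),((Listeria_australis,(Pseudotsuga_minor,Panthera_sylvestris)),(Shigella_palustris,Salmo_australis))) (10 taxa).
The MRCA of Panthera_sylvestris and Oryzias_vulgaris is the root, subtending the entire tree (18 taxa).
The first is nested inside the second, so Panthera_sylvestris shares a more recent common ancestor with Felis_domesticus.

Felis_domesticus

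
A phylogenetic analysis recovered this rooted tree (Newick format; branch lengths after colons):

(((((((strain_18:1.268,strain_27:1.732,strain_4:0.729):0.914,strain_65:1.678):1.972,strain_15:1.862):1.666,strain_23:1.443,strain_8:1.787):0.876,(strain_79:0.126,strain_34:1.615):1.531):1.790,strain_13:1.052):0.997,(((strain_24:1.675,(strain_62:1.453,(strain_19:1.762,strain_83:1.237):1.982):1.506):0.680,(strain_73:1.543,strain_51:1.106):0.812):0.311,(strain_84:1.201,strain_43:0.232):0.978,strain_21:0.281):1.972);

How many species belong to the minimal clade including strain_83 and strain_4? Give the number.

The MRCA of strain_83 and strain_4 is the root, so the clade is the entire tree.
That clade contains 19 terminal taxa: strain_13, strain_15, strain_18, strain_19, strain_21, strain_23, strain_24, strain_27, strain_34, strain_4, strain_43, strain_51, strain_62, strain_65, strain_73, strain_79, strain_8, strain_83, strain_84.

19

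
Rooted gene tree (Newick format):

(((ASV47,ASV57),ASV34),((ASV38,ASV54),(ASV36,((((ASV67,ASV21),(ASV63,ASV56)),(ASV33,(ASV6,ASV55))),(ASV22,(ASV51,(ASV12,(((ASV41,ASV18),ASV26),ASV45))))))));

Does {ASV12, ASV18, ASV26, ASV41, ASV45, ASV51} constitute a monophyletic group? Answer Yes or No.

The most recent common ancestor of these taxa subtends (ASV51,(ASV12,(((ASV41,ASV18),ASV26),ASV45))).
That clade has exactly 6 tips — every listed taxon and nothing else — so the group is monophyletic.

Yes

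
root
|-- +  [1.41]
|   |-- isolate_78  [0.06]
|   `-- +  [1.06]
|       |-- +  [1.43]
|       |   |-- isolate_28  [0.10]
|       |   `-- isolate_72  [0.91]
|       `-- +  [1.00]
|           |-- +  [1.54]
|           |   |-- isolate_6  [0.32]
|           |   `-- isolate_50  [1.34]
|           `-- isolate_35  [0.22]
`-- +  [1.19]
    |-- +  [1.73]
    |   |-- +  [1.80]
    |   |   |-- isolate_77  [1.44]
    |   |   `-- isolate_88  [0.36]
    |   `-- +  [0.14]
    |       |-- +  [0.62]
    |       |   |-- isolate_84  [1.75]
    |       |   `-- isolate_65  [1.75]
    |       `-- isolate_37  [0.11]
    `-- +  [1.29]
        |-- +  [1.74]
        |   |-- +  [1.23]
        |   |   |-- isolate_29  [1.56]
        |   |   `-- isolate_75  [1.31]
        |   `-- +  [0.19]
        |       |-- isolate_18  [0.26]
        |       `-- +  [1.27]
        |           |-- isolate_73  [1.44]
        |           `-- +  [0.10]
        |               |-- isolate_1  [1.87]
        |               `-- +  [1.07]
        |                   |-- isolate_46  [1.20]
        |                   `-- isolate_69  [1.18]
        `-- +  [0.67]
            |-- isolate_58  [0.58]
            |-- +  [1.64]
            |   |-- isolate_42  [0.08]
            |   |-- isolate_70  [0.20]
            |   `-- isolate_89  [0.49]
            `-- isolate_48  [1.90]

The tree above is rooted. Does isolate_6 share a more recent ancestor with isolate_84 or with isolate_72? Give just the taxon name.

isolate_72

The MRCA of isolate_6 and isolate_72 subtends ((isolate_28,isolate_72),((isolate_6,isolate_50),isolate_35)) (5 taxa).
The MRCA of isolate_6 and isolate_84 is the root, subtending the entire tree (23 taxa).
The first is nested inside the second, so isolate_6 shares a more recent common ancestor with isolate_72.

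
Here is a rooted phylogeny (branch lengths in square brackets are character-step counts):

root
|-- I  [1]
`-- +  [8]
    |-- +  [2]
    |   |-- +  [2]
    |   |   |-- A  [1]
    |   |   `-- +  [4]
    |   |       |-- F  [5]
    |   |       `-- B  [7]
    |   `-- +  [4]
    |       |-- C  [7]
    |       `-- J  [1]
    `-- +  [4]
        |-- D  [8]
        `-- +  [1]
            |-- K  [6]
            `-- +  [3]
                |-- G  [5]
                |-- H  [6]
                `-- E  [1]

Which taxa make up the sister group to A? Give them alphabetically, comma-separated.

B, F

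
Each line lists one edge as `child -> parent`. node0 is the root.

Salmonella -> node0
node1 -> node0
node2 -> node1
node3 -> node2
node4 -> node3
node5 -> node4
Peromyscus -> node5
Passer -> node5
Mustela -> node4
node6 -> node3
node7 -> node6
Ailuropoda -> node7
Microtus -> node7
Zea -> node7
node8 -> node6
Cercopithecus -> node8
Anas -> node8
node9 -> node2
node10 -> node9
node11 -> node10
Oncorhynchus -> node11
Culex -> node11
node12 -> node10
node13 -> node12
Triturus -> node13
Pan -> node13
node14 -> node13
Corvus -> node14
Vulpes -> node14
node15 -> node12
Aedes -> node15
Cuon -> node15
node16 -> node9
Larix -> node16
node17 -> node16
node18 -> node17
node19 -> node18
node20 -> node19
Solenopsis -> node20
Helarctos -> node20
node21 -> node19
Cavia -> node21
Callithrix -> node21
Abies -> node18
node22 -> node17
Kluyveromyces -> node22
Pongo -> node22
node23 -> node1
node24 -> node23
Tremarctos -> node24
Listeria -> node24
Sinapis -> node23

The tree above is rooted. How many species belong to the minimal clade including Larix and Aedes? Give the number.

16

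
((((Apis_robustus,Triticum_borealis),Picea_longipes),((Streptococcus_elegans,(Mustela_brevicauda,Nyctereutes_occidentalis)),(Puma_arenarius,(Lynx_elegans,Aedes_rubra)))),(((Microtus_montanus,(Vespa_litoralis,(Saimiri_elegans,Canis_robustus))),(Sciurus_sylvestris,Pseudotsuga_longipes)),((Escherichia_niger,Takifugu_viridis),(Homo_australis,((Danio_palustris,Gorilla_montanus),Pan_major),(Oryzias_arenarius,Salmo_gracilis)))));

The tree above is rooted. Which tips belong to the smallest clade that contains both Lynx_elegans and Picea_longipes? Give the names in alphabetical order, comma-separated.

Aedes_rubra, Apis_robustus, Lynx_elegans, Mustela_brevicauda, Nyctereutes_occidentalis, Picea_longipes, Puma_arenarius, Streptococcus_elegans, Triticum_borealis

Tracing Lynx_elegans: it sits inside (Lynx_elegans,Aedes_rubra).
Tracing Picea_longipes: it sits inside ((Apis_robustus,Triticum_borealis),Picea_longipes).
The smallest clade enclosing both is (((Apis_robustus,Triticum_borealis),Picea_longipes),((Streptococcus_elegans,(Mustela_brevicauda,Nyctereutes_occidentalis)),(Puma_arenarius,(Lynx_elegans,Aedes_rubra)))); the answer is its 9 terminal taxa in alphabetical order.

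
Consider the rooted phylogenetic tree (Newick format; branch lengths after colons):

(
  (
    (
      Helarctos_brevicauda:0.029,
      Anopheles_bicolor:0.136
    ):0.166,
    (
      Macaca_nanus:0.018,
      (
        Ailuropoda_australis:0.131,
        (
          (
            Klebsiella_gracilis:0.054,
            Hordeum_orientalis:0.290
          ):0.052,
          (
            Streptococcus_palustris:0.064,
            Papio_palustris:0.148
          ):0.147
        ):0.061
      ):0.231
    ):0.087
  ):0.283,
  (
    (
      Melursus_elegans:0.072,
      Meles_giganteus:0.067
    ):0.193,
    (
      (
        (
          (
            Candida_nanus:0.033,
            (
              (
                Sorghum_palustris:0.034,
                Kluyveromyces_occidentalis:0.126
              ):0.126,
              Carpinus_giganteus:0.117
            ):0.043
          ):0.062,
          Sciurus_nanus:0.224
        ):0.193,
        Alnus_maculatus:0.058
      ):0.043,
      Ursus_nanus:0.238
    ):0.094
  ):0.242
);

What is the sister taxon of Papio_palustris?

Streptococcus_palustris

Papio_palustris attaches to the tree at the node subtending (Streptococcus_palustris,Papio_palustris).
The other lineage descending from that same node — the sister group — is the single tip Streptococcus_palustris.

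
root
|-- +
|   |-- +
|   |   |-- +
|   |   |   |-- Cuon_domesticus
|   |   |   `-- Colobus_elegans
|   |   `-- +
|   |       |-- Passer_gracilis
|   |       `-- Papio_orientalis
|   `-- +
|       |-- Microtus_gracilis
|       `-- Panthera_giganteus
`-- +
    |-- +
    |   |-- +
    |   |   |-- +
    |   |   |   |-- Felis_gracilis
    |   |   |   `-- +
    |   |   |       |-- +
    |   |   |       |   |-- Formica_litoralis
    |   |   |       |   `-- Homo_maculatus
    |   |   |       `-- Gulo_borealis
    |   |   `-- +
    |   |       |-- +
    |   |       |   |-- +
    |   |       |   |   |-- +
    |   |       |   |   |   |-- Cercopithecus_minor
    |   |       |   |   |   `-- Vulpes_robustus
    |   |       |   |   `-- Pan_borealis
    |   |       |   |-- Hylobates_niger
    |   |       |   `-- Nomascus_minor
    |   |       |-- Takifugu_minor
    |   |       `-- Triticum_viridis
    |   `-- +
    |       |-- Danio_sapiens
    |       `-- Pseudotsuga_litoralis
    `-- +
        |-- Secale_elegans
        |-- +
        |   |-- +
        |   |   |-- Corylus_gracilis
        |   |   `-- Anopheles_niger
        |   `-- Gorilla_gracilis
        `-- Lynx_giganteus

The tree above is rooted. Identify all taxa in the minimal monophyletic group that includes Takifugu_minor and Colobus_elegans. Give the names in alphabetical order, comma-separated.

Tracing Takifugu_minor: it sits inside ((((Cercopithecus_minor,Vulpes_robustus),Pan_borealis),Hylobates_niger,Nomascus_minor),Takifugu_minor,Triticum_viridis).
Tracing Colobus_elegans: it sits inside (Cuon_domesticus,Colobus_elegans).
The smallest clade enclosing both is the whole tree (their MRCA is the root), so the answer is all 24 tips in alphabetical order.

Anopheles_niger, Cercopithecus_minor, Colobus_elegans, Corylus_gracilis, Cuon_domesticus, Danio_sapiens, Felis_gracilis, Formica_litoralis, Gorilla_gracilis, Gulo_borealis, Homo_maculatus, Hylobates_niger, Lynx_giganteus, Microtus_gracilis, Nomascus_minor, Pan_borealis, Panthera_giganteus, Papio_orientalis, Passer_gracilis, Pseudotsuga_litoralis, Secale_elegans, Takifugu_minor, Triticum_viridis, Vulpes_robustus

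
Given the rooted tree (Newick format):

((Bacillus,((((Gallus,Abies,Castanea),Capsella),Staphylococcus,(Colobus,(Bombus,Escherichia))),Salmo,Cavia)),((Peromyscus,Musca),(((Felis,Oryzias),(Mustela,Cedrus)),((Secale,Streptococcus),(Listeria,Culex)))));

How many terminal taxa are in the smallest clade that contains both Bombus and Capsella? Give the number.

8

The MRCA of Bombus and Capsella is the node subtending (((Gallus,Abies,Castanea),Capsella),Staphylococcus,(Colobus,(Bombus,Escherichia))).
That clade contains 8 terminal taxa: Abies, Bombus, Capsella, Castanea, Colobus, Escherichia, Gallus, Staphylococcus.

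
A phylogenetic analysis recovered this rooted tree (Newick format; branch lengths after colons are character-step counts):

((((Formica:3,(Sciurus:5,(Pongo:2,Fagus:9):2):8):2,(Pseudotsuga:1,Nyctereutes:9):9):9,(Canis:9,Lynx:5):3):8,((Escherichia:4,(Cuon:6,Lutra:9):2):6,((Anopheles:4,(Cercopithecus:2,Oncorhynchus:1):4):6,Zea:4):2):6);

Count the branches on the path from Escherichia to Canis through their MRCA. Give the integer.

6

The MRCA of Escherichia and Canis is the root of the tree.
From Escherichia up to that node: 3 branches. From Canis up to the same node: 3 branches. Total: 3 + 3 = 6.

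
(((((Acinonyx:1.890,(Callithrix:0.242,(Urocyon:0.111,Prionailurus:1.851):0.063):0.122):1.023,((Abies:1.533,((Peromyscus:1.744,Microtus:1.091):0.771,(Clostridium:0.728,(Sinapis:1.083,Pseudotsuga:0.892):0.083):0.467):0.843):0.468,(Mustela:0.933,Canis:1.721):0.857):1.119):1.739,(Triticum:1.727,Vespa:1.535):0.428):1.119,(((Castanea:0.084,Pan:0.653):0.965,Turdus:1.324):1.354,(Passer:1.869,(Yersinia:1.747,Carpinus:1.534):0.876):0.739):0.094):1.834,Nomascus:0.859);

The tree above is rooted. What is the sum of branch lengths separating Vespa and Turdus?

5.854

The path runs Vespa → … → MRCA → … → Turdus; the MRCA is the node subtending ((((Acinonyx,(Callithrix,(Urocyon,Prionailurus))),((Abies,((Peromyscus,Microtus),(Clostridium,(Sinapis,Pseudotsuga)))),(Mustela,Canis))),(Triticum,Vespa)),(((Castanea,Pan),Turdus),(Passer,(Yersinia,Carpinus)))).
Branch lengths along that path: 1.535 + 0.428 + 1.119 + 0.094 + 1.354 + 1.324 = 5.854.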